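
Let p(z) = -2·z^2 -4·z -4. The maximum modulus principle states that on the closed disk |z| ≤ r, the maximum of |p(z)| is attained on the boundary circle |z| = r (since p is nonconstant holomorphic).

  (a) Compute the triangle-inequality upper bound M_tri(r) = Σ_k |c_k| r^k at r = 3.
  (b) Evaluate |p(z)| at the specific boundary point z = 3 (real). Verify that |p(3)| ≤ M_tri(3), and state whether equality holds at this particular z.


Coefficients: c_0 = -4, c_1 = -4, c_2 = -2. Radius r = 3.
Part (a). Triangle bound: M_tri(r) = Σ_k |c_k| r^k
  = |-4|·3^0 + |-4|·3^1 + |-2|·3^2
  = 4 + 12 + 18 = 34.
This bounds M(r) := max_{|z|=r} |p(z)| from above; equality holds iff all terms c_k z^k can be made to align in phase at a single z on |z|=r.
Part (b). At z = 3 (real, on the circle |z| = r):
  p(3) = (-4)·3^0 + (-4)·3^1 + (-2)·3^2 = -34.
  |p(3)| = 34.
Since all nonzero coefficients share the same sign, |p(3)| = 34 = M_tri(3); the triangle bound is attained at z = 3, so in fact M(r) = 34.

M_tri(3) = 34; |p(3)| = 34; equality at z=3: yes.


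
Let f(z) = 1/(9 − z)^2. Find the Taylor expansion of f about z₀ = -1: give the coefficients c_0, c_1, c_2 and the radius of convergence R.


Let w = z − z₀, so z = z₀ + w.
Then 9 − z = 9 − (z₀ + w) = (9 − z₀) − w = 10 − w.
f(z) = 1/(10 − w)^2 = (1/(10)^2) · (1 − w/(10))^{−2}.
By the binomial series (1−u)^{−2} = Σ_{n≥0} C(n+1, 1) u^n for |u|<1, with u = w/(10):
  c_n = C(n+1, 1) / (10)^(n+2).
  c_0 = 1/(10)^2 = 1/100.
  c_1 = 2/(10)^3 = 1/500.
  c_2 = 3/(10)^4 = 3/10000.
The series is valid for |w/d| < 1, i.e. |z − z₀| < |d|.
Radius of convergence: R = |9 − z₀| = |10| = 10 (distance from z₀ to the singularity z = 9).

c_0 = 1/100, c_1 = 1/500, c_2 = 3/10000; R = 10.


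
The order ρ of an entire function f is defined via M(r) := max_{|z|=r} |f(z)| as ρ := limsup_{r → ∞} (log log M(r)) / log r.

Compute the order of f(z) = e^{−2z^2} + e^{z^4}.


Each summand is entire of order 2 and 4 respectively (as in the single-exponential case). The order of a sum is at most the max of the orders, so ρ ≤ 4. For the lower bound: on |z|=r choose arg z so that 1z^4 is real positive; then |e^{1z^4}| = e^{1r^4} while |e^{-2z^2}| ≤ e^{2r^2} = o(e^{1r^4}). So |f| ≥ e^{1r^4}(1 − o(1)) and ρ ≥ 4. Hence ρ = max(2, 4) = 4.
Therefore ρ = 4.

Order ρ = 4.


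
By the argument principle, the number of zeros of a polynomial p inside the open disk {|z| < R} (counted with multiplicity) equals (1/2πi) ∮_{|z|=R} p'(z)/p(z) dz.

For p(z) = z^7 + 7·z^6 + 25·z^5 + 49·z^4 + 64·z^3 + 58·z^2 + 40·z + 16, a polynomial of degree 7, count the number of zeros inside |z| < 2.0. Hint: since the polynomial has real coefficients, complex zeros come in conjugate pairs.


The zeros of p are: (-1 + 1i), (-1 - 1i), (-2 + 2i), (-2 - 2i), -1, (0 + 1i), (0 - 1i).
Their magnitudes are: 1.414, 1.414, 2.828, 2.828, 1, 1, 1.
Zeros with |z| < R = 2.0: (-1 + 1i), (-1 - 1i), -1, (0 + 1i), (0 - 1i).
Count = 5.
By the argument principle, (1/2πi) ∮_{|z|=R} p'(z)/p(z) dz equals exactly this count.

Number of zeros inside |z| < 2.0: 5.


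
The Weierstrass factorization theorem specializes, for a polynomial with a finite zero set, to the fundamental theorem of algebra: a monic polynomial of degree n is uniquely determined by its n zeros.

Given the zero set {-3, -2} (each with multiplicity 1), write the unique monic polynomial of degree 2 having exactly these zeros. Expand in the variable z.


The polynomial is p(z) = ∏_{α ∈ S} (z − α), where S = {-3, -2}.
Expanding the product yields: p(z) = z^2 + 5·z + 6.
The resulting polynomial has degree 2 and real coefficients as required.

p(z) = z^2 + 5·z + 6.


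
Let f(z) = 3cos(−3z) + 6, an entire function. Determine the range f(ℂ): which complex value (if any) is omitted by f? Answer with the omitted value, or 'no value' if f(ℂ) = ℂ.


Little Picard bounds the complement of f(ℂ) to at most one point.
cos is entire and surjective onto ℂ: for every w ∈ ℂ, cos(ζ) = w has a solution ζ ∈ ℂ (e.g., via the complex inverse arccos). With ζ = −3z this gives z = ζ/(-3). Then 3·cos(−3z) takes every value in 3·ℂ = ℂ, and adding 6 is a bijection of ℂ. So f is surjective and omits no value. (Note: only on the real line is cos bounded by [−1, 1].)

Omitted value: no value.


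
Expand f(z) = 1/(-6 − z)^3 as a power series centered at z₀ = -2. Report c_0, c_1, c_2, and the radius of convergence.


Let w = z − z₀, so z = z₀ + w.
Then -6 − z = -6 − (z₀ + w) = (-6 − z₀) − w = -4 − w.
f(z) = 1/(-4 − w)^3 = (1/(-4)^3) · (1 − w/(-4))^{−3}.
By the binomial series (1−u)^{−3} = Σ_{n≥0} C(n+2, 2) u^n for |u|<1, with u = w/(-4):
  c_n = C(n+2, 2) / (-4)^(n+3).
  c_0 = 1/(-4)^3 = -1/64.
  c_1 = 3/(-4)^4 = 3/256.
  c_2 = 6/(-4)^5 = -3/512.
The series is valid for |w/d| < 1, i.e. |z − z₀| < |d|.
Radius of convergence: R = |-6 − z₀| = |-4| = 4 (distance from z₀ to the singularity z = -6).

c_0 = -1/64, c_1 = 3/256, c_2 = -3/512; R = 4.


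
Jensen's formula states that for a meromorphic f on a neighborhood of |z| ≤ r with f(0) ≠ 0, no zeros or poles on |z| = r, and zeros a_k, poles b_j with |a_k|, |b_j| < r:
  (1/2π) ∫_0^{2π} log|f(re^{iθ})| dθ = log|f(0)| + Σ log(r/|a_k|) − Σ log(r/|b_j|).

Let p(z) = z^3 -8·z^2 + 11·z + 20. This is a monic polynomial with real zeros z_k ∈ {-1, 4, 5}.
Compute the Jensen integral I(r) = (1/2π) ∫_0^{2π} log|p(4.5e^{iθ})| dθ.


Zeros: -1, 4, 5; r = 4.5.
Inside |z| < r: -1, 4. Outside (|z| ≥ r): 5.
p(0) = 20, so log|p(0)| = log(20) = 2.9957.
Apply Jensen: I(r) = log|p(0)| + Σ_k log(r/|z_k|), summed over zeros inside |z| < r.
  log(r/|z_k|) for z_k = -1: log(4.5/1) = 1.5041
  log(r/|z_k|) for z_k = 4: log(4.5/4) = 0.1178
  Outside zeros (5) contribute nothing to the Jensen sum.
Sum over inside zeros: 1.6219.
I(r) = log|p(0)| + (inside sum) = 2.9957 + 1.6219 = 4.6176.
Note: since some zeros are outside |z| ≤ r, the simplified n·log(r) form does NOT apply — only the inside zeros contribute.

I(r) ≈ 4.6176.


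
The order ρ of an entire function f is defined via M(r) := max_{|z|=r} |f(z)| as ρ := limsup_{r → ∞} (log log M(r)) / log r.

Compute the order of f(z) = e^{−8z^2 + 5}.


|e^{−8z^2 + 5}| = e^{Re(-8·z^2) + 5} ≤ e^{8|z|^2 + 5} = e^{8r^2 + 5} on |z| = r, so ρ ≤ 2. Choosing z on |z|=r so that -8·z^2 is real positive (always possible by picking arg z appropriately) gives |f(z)| = e^{8r^2 + 5}, matching the bound. The additive constant 5 does not affect log log M(r) ~ 2·log r. Hence ρ = 2.
Therefore ρ = 2.

Order ρ = 2.


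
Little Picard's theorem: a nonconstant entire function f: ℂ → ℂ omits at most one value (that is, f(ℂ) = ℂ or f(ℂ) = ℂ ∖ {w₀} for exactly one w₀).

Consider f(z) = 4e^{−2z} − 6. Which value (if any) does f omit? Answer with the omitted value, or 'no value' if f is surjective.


Little Picard bounds the complement of f(ℂ) to at most one point.
e^{−2z} is never zero on ℂ, so 4·e^{−2z} takes every value in ℂ ∖ {0}. Adding -6 shifts the range to ℂ ∖ {-6}. Thus f omits exactly the value -6.

Omitted value: -6.


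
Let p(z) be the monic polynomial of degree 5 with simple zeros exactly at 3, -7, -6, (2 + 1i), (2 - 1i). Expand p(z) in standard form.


The polynomial is p(z) = ∏_{α ∈ S} (z − α), where S = {3, -7, -6, (2 + 1i), (2 - 1i)}.
Expanding the product yields: p(z) = z^5 + 6·z^4 -32·z^3 -88·z^2 + 519·z -630.
Note conjugate pairs combine to real quadratics: (z − (2+1i))(z − (2−1i)) = z² − 4z + 5.
The resulting polynomial has degree 5 and real coefficients as required.

p(z) = z^5 + 6·z^4 -32·z^3 -88·z^2 + 519·z -630.


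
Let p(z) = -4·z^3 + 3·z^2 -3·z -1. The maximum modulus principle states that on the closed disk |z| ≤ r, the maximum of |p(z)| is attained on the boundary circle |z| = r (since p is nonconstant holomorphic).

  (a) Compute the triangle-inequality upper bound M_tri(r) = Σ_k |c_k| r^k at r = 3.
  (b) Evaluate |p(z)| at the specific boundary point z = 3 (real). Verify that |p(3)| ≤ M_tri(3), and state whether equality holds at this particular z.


Coefficients: c_0 = -1, c_1 = -3, c_2 = 3, c_3 = -4. Radius r = 3.
Part (a). Triangle bound: M_tri(r) = Σ_k |c_k| r^k
  = |-1|·3^0 + |-3|·3^1 + |3|·3^2 + |-4|·3^3
  = 1 + 9 + 27 + 108 = 145.
This bounds M(r) := max_{|z|=r} |p(z)| from above; equality holds iff all terms c_k z^k can be made to align in phase at a single z on |z|=r.
Part (b). At z = 3 (real, on the circle |z| = r):
  p(3) = (-1)·3^0 + (-3)·3^1 + (3)·3^2 + (-4)·3^3 = -91.
  |p(3)| = 91.
Check: |p(3)| = 91 ≤ 145 = M_tri(3). ✓ Equality does not hold at z = 3 (the coefficients have mixed signs, so the terms do not all align in phase there).

M_tri(3) = 145; |p(3)| = 91; equality at z=3: no.


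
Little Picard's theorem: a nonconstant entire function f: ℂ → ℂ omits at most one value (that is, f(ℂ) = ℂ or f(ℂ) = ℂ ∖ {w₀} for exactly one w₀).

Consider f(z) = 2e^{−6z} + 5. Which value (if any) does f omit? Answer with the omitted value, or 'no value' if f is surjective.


Little Picard bounds the complement of f(ℂ) to at most one point.
e^{−6z} is never zero on ℂ, so 2·e^{−6z} takes every value in ℂ ∖ {0}. Adding 5 shifts the range to ℂ ∖ {5}. Thus f omits exactly the value 5.

Omitted value: 5.


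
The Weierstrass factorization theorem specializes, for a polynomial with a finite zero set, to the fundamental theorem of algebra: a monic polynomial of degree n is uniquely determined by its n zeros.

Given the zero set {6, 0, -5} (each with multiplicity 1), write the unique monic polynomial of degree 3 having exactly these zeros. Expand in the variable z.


The polynomial is p(z) = ∏_{α ∈ S} (z − α), where S = {6, 0, -5}.
Expanding the product yields: p(z) = z^3 -z^2 -30·z.
The resulting polynomial has degree 3 and real coefficients as required.

p(z) = z^3 -z^2 -30·z.


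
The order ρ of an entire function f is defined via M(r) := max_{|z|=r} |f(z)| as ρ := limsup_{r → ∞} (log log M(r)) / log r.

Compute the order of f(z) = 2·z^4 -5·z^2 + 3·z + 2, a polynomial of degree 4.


|f(z)| ≤ Σ|c_k|·r^k = O(r^4) as r → ∞. Polynomial growth is O(e^{r^ε}) for every ε > 0 (since r^4/e^{r^ε} → 0), so ρ ≤ ε for all ε > 0, i.e. ρ = 0. Every nonconstant polynomial has order 0.
Therefore ρ = 0.

Order ρ = 0.


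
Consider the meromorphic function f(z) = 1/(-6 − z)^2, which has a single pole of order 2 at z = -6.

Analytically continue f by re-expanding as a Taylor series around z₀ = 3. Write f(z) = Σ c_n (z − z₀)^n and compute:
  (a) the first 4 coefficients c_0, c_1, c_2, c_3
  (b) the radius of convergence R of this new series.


Let w = z − z₀, so z = z₀ + w.
Then -6 − z = -6 − (z₀ + w) = (-6 − z₀) − w = -9 − w.
f(z) = 1/(-9 − w)^2 = (1/(-9)^2) · (1 − w/(-9))^{−2}.
By the binomial series (1−u)^{−2} = Σ_{n≥0} C(n+1, 1) u^n for |u|<1, with u = w/(-9):
  c_n = C(n+1, 1) / (-9)^(n+2).
  c_0 = 1/(-9)^2 = 1/81.
  c_1 = 2/(-9)^3 = -2/729.
  c_2 = 3/(-9)^4 = 1/2187.
  c_3 = 4/(-9)^5 = -4/59049.
The series is valid for |w/d| < 1, i.e. |z − z₀| < |d|.
Radius of convergence: R = |-6 − z₀| = |-9| = 9 (distance from z₀ to the singularity z = -6).

c_0 = 1/81, c_1 = -2/729, c_2 = 1/2187, c_3 = -4/59049; R = 9.


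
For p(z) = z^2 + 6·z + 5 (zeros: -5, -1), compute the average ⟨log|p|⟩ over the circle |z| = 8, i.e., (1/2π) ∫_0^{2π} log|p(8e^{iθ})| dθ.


Zeros: -5, -1; r = 8.
Inside |z| < r: -5, -1. Outside (|z| ≥ r): ∅.
p(0) = 5, so log|p(0)| = log(5) = 1.6094.
Apply Jensen: I(r) = log|p(0)| + Σ_k log(r/|z_k|), summed over zeros inside |z| < r.
  log(r/|z_k|) for z_k = -5: log(8/5) = 0.4700
  log(r/|z_k|) for z_k = -1: log(8/1) = 2.0794
Sum over inside zeros: 2.5494.
I(r) = log|p(0)| + (inside sum) = 1.6094 + 2.5494 = 4.1589.
Closed form (all zeros inside, monic): I(r) = n·log(r) = 2·log(8) = 4.1589. ✓

I(r) ≈ 4.1589.


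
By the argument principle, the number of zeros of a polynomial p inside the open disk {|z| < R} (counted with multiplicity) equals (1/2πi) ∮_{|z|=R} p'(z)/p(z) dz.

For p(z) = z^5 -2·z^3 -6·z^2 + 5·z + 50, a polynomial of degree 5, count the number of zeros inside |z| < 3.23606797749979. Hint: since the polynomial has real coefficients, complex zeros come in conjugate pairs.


The zeros of p are: (-1 + 2i), (-1 - 2i), -2, (2 + 1i), (2 - 1i).
Their magnitudes are: 2.236, 2.236, 2, 2.236, 2.236.
Zeros with |z| < R = 3.23606797749979: (-1 + 2i), (-1 - 2i), -2, (2 + 1i), (2 - 1i).
Count = 5.
By the argument principle, (1/2πi) ∮_{|z|=R} p'(z)/p(z) dz equals exactly this count.

Number of zeros inside |z| < 3.23606797749979: 5.


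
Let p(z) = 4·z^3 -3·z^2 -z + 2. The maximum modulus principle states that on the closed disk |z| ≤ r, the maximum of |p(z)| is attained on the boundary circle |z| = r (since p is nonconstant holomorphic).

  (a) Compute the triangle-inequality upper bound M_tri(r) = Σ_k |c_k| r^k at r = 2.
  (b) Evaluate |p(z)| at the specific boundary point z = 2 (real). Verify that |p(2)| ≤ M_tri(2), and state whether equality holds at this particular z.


Coefficients: c_0 = 2, c_1 = -1, c_2 = -3, c_3 = 4. Radius r = 2.
Part (a). Triangle bound: M_tri(r) = Σ_k |c_k| r^k
  = |2|·2^0 + |-1|·2^1 + |-3|·2^2 + |4|·2^3
  = 2 + 2 + 12 + 32 = 48.
This bounds M(r) := max_{|z|=r} |p(z)| from above; equality holds iff all terms c_k z^k can be made to align in phase at a single z on |z|=r.
Part (b). At z = 2 (real, on the circle |z| = r):
  p(2) = (2)·2^0 + (-1)·2^1 + (-3)·2^2 + (4)·2^3 = 20.
  |p(2)| = 20.
Check: |p(2)| = 20 ≤ 48 = M_tri(2). ✓ Equality does not hold at z = 2 (the coefficients have mixed signs, so the terms do not all align in phase there).

M_tri(2) = 48; |p(2)| = 20; equality at z=2: no.


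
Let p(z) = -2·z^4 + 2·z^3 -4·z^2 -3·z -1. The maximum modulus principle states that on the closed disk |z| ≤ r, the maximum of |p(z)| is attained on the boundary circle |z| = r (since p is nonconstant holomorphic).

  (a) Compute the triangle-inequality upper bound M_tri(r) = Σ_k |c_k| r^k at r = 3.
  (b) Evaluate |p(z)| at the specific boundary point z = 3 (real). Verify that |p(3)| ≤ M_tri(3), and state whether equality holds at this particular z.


Coefficients: c_0 = -1, c_1 = -3, c_2 = -4, c_3 = 2, c_4 = -2. Radius r = 3.
Part (a). Triangle bound: M_tri(r) = Σ_k |c_k| r^k
  = |-1|·3^0 + |-3|·3^1 + |-4|·3^2 + |2|·3^3 + |-2|·3^4
  = 1 + 9 + 36 + 54 + 162 = 262.
This bounds M(r) := max_{|z|=r} |p(z)| from above; equality holds iff all terms c_k z^k can be made to align in phase at a single z on |z|=r.
Part (b). At z = 3 (real, on the circle |z| = r):
  p(3) = (-1)·3^0 + (-3)·3^1 + (-4)·3^2 + (2)·3^3 + (-2)·3^4 = -154.
  |p(3)| = 154.
Check: |p(3)| = 154 ≤ 262 = M_tri(3). ✓ Equality does not hold at z = 3 (the coefficients have mixed signs, so the terms do not all align in phase there).

M_tri(3) = 262; |p(3)| = 154; equality at z=3: no.


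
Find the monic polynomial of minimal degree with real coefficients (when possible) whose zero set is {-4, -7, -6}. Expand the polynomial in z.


The polynomial is p(z) = ∏_{α ∈ S} (z − α), where S = {-4, -7, -6}.
Expanding the product yields: p(z) = z^3 + 17·z^2 + 94·z + 168.
The resulting polynomial has degree 3 and real coefficients as required.

p(z) = z^3 + 17·z^2 + 94·z + 168.


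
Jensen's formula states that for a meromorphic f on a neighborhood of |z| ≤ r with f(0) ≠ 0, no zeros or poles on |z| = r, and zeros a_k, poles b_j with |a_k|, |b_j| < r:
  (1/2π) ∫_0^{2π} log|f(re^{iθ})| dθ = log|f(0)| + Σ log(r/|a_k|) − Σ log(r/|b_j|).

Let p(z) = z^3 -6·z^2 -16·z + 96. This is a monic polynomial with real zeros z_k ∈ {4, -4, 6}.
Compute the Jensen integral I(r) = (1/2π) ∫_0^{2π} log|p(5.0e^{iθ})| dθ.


Zeros: -4, 4, 6; r = 5.0.
Inside |z| < r: -4, 4. Outside (|z| ≥ r): 6.
p(0) = 96, so log|p(0)| = log(96) = 4.5643.
Apply Jensen: I(r) = log|p(0)| + Σ_k log(r/|z_k|), summed over zeros inside |z| < r.
  log(r/|z_k|) for z_k = 4: log(5.0/4) = 0.2231
  log(r/|z_k|) for z_k = -4: log(5.0/4) = 0.2231
  Outside zeros (6) contribute nothing to the Jensen sum.
Sum over inside zeros: 0.4463.
I(r) = log|p(0)| + (inside sum) = 4.5643 + 0.4463 = 5.0106.
Note: since some zeros are outside |z| ≤ r, the simplified n·log(r) form does NOT apply — only the inside zeros contribute.

I(r) ≈ 5.0106.


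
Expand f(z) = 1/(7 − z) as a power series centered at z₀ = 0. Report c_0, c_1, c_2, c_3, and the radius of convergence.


Let w = z − z₀, so z = z₀ + w.
Then 7 − z = 7 − (z₀ + w) = (7 − z₀) − w = 7 − w.
f(z) = 1/(7 − w) = (1/(7)) · 1/(1 − w/(7)) = Σ_{n≥0} w^n / (7)^(n+1).
So c_n = 1/(7)^(n+1):
  c_0 = 1/(7)^1 = 1/7.
  c_1 = 1/(7)^2 = 1/49.
  c_2 = 1/(7)^3 = 1/343.
  c_3 = 1/(7)^4 = 1/2401.
The series is valid for |w/d| < 1, i.e. |z − z₀| < |d|.
Radius of convergence: R = |7 − z₀| = |7| = 7 (distance from z₀ to the singularity z = 7).

c_0 = 1/7, c_1 = 1/49, c_2 = 1/343, c_3 = 1/2401; R = 7.


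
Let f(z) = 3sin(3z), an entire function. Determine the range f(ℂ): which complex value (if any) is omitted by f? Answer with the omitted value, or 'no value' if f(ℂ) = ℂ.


Little Picard bounds the complement of f(ℂ) to at most one point.
sin is entire and surjective onto ℂ: for every w ∈ ℂ, sin(ζ) = w has a solution ζ ∈ ℂ (e.g., via the complex inverse arcsin). With ζ = 3z this gives z = ζ/(3). Then 3·sin(3z) takes every value in 3·ℂ = ℂ, and adding 0 is a bijection of ℂ. So f is surjective and omits no value. (Note: only on the real line is sin bounded by [−1, 1].)

Omitted value: no value.


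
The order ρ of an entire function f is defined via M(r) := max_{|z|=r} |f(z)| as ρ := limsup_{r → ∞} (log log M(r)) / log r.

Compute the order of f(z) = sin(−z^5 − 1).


Write sin(w) = (e^{iw} ± e^{−iw})/(2 or 2i), so |sin(w)| ≤ e^{|w|}. With w = −z^5 − 1, |w| ≤ 1r^5 + 1 on |z|=r, giving M(r) ≤ e^{1r^5 + 1} and ρ ≤ 5. For the lower bound, choose z on |z|=r with -1z^5 purely imaginary of modulus 1r^5; then |sin(−z^5 − 1)| grows like e^{1r^5}/2, so ρ ≥ 5. Hence ρ = 5.
Therefore ρ = 5.

Order ρ = 5.


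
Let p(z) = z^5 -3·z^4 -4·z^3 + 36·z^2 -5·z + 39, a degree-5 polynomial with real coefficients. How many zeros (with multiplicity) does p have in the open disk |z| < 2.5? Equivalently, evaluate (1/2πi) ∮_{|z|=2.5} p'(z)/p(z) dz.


The zeros of p are: (3 + 2i), (3 - 2i), (0 + 1i), (0 - 1i), -3.
Their magnitudes are: 3.606, 3.606, 1, 1, 3.
Zeros with |z| < R = 2.5: (0 + 1i), (0 - 1i).
Count = 2.
By the argument principle, (1/2πi) ∮_{|z|=R} p'(z)/p(z) dz equals exactly this count.

Number of zeros inside |z| < 2.5: 2.


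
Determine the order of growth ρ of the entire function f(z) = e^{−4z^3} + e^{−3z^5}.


Each summand is entire of order 3 and 5 respectively (as in the single-exponential case). The order of a sum is at most the max of the orders, so ρ ≤ 5. For the lower bound: on |z|=r choose arg z so that -3z^5 is real positive; then |e^{-3z^5}| = e^{3r^5} while |e^{-4z^3}| ≤ e^{4r^3} = o(e^{3r^5}). So |f| ≥ e^{3r^5}(1 − o(1)) and ρ ≥ 5. Hence ρ = max(3, 5) = 5.
Therefore ρ = 5.

Order ρ = 5.


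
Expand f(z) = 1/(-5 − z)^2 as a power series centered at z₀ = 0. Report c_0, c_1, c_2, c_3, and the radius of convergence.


Let w = z − z₀, so z = z₀ + w.
Then -5 − z = -5 − (z₀ + w) = (-5 − z₀) − w = -5 − w.
f(z) = 1/(-5 − w)^2 = (1/(-5)^2) · (1 − w/(-5))^{−2}.
By the binomial series (1−u)^{−2} = Σ_{n≥0} C(n+1, 1) u^n for |u|<1, with u = w/(-5):
  c_n = C(n+1, 1) / (-5)^(n+2).
  c_0 = 1/(-5)^2 = 1/25.
  c_1 = 2/(-5)^3 = -2/125.
  c_2 = 3/(-5)^4 = 3/625.
  c_3 = 4/(-5)^5 = -4/3125.
The series is valid for |w/d| < 1, i.e. |z − z₀| < |d|.
Radius of convergence: R = |-5 − z₀| = |-5| = 5 (distance from z₀ to the singularity z = -5).

c_0 = 1/25, c_1 = -2/125, c_2 = 3/625, c_3 = -4/3125; R = 5.


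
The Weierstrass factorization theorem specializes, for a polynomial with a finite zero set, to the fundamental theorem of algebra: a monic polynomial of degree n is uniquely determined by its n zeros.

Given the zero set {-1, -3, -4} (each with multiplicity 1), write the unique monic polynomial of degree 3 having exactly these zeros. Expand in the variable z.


The polynomial is p(z) = ∏_{α ∈ S} (z − α), where S = {-1, -3, -4}.
Expanding the product yields: p(z) = z^3 + 8·z^2 + 19·z + 12.
The resulting polynomial has degree 3 and real coefficients as required.

p(z) = z^3 + 8·z^2 + 19·z + 12.


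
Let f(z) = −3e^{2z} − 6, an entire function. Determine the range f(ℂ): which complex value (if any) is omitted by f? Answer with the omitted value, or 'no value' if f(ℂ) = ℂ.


Little Picard bounds the complement of f(ℂ) to at most one point.
e^{2z} is never zero on ℂ, so -3·e^{2z} takes every value in ℂ ∖ {0}. Adding -6 shifts the range to ℂ ∖ {-6}. Thus f omits exactly the value -6.

Omitted value: -6.


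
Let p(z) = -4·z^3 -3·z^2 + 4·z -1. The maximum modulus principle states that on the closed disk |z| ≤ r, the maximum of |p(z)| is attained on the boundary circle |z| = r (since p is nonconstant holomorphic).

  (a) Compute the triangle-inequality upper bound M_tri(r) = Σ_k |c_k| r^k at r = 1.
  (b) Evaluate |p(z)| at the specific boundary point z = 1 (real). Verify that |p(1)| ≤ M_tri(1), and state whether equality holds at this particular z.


Coefficients: c_0 = -1, c_1 = 4, c_2 = -3, c_3 = -4. Radius r = 1.
Part (a). Triangle bound: M_tri(r) = Σ_k |c_k| r^k
  = |-1|·1^0 + |4|·1^1 + |-3|·1^2 + |-4|·1^3
  = 1 + 4 + 3 + 4 = 12.
This bounds M(r) := max_{|z|=r} |p(z)| from above; equality holds iff all terms c_k z^k can be made to align in phase at a single z on |z|=r.
Part (b). At z = 1 (real, on the circle |z| = r):
  p(1) = (-1)·1^0 + (4)·1^1 + (-3)·1^2 + (-4)·1^3 = -4.
  |p(1)| = 4.
Check: |p(1)| = 4 ≤ 12 = M_tri(1). ✓ Equality does not hold at z = 1 (the coefficients have mixed signs, so the terms do not all align in phase there).

M_tri(1) = 12; |p(1)| = 4; equality at z=1: no.


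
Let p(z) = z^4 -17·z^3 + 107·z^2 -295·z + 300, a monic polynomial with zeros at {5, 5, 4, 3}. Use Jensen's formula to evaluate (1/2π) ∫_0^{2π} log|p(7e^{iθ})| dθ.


Zeros: 3, 4, 5, 5; r = 7.
Inside |z| < r: 3, 4, 5, 5. Outside (|z| ≥ r): ∅.
p(0) = 300, so log|p(0)| = log(300) = 5.7038.
Apply Jensen: I(r) = log|p(0)| + Σ_k log(r/|z_k|), summed over zeros inside |z| < r.
  log(r/|z_k|) for z_k = 5: log(7/5) = 0.3365
  log(r/|z_k|) for z_k = 5: log(7/5) = 0.3365
  log(r/|z_k|) for z_k = 4: log(7/4) = 0.5596
  log(r/|z_k|) for z_k = 3: log(7/3) = 0.8473
Sum over inside zeros: 2.0799.
I(r) = log|p(0)| + (inside sum) = 5.7038 + 2.0799 = 7.7836.
Closed form (all zeros inside, monic): I(r) = n·log(r) = 4·log(7) = 7.7836. ✓

I(r) ≈ 7.7836.


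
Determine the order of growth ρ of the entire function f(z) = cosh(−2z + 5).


cosh(w) is a linear combination of e^{iw} and e^{−iw} (or e^w, e^{−w} in the hyperbolic case), so |cosh(w)| ≤ e^{|w|}. With w = −2z + 5, |w| ≤ 2|z| + 5 = 2r + 5 on |z| = r, giving M(r) ≤ e^{2r + 5}, so ρ ≤ 1. On a suitable ray (z = it for sin/cos; z = t for sinh/cosh, t real → ∞), |cosh(−2z + 5)| grows like e^{2|t|}/2, so ρ ≥ 1. Hence ρ = 1.
Therefore ρ = 1.

Order ρ = 1.


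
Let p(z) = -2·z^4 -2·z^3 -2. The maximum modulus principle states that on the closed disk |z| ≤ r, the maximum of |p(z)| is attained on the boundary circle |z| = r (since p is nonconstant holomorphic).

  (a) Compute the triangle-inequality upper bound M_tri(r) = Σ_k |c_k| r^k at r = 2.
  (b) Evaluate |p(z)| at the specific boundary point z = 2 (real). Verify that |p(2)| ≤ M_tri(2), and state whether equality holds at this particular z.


Coefficients: c_0 = -2, c_1 = 0, c_2 = 0, c_3 = -2, c_4 = -2. Radius r = 2.
Part (a). Triangle bound: M_tri(r) = Σ_k |c_k| r^k
  = |-2|·2^0 + |0|·2^1 + |0|·2^2 + |-2|·2^3 + |-2|·2^4
  = 2 + 0 + 0 + 16 + 32 = 50.
This bounds M(r) := max_{|z|=r} |p(z)| from above; equality holds iff all terms c_k z^k can be made to align in phase at a single z on |z|=r.
Part (b). At z = 2 (real, on the circle |z| = r):
  p(2) = (-2)·2^0 + (0)·2^1 + (0)·2^2 + (-2)·2^3 + (-2)·2^4 = -50.
  |p(2)| = 50.
Since all nonzero coefficients share the same sign, |p(2)| = 50 = M_tri(2); the triangle bound is attained at z = 2, so in fact M(r) = 50.

M_tri(2) = 50; |p(2)| = 50; equality at z=2: yes.


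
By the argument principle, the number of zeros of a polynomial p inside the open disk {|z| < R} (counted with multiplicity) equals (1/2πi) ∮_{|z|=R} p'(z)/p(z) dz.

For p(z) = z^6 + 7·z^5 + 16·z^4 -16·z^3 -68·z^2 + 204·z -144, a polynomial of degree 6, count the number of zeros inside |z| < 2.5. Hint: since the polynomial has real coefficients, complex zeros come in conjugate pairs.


The zeros of p are: -4, (1 + 1i), (1 - 1i), (-3 + 3i), (-3 - 3i), 1.
Their magnitudes are: 4, 1.414, 1.414, 4.243, 4.243, 1.
Zeros with |z| < R = 2.5: (1 + 1i), (1 - 1i), 1.
Count = 3.
By the argument principle, (1/2πi) ∮_{|z|=R} p'(z)/p(z) dz equals exactly this count.

Number of zeros inside |z| < 2.5: 3.


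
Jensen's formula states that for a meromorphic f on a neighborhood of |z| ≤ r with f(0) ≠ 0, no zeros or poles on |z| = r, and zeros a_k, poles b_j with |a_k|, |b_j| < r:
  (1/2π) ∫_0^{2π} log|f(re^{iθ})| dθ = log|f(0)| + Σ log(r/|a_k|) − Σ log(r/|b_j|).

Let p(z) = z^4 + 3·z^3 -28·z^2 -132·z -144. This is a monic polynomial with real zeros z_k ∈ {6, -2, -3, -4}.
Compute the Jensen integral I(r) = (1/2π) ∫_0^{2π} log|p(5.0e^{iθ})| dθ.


Zeros: -4, -3, -2, 6; r = 5.0.
Inside |z| < r: -4, -3, -2. Outside (|z| ≥ r): 6.
p(0) = -144, so log|p(0)| = log(144) = 4.9698.
Apply Jensen: I(r) = log|p(0)| + Σ_k log(r/|z_k|), summed over zeros inside |z| < r.
  log(r/|z_k|) for z_k = -2: log(5.0/2) = 0.9163
  log(r/|z_k|) for z_k = -3: log(5.0/3) = 0.5108
  log(r/|z_k|) for z_k = -4: log(5.0/4) = 0.2231
  Outside zeros (6) contribute nothing to the Jensen sum.
Sum over inside zeros: 1.6503.
I(r) = log|p(0)| + (inside sum) = 4.9698 + 1.6503 = 6.6201.
Note: since some zeros are outside |z| ≤ r, the simplified n·log(r) form does NOT apply — only the inside zeros contribute.

I(r) ≈ 6.6201.


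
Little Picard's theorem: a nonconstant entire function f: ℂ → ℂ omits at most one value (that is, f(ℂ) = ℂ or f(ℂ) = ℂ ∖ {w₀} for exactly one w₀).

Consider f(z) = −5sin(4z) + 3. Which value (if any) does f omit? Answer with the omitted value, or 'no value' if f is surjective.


Little Picard bounds the complement of f(ℂ) to at most one point.
sin is entire and surjective onto ℂ: for every w ∈ ℂ, sin(ζ) = w has a solution ζ ∈ ℂ (e.g., via the complex inverse arcsin). With ζ = 4z this gives z = ζ/(4). Then -5·sin(4z) takes every value in -5·ℂ = ℂ, and adding 3 is a bijection of ℂ. So f is surjective and omits no value. (Note: only on the real line is sin bounded by [−1, 1].)

Omitted value: no value.


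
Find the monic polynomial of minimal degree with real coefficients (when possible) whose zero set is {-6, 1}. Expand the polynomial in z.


The polynomial is p(z) = ∏_{α ∈ S} (z − α), where S = {-6, 1}.
Expanding the product yields: p(z) = z^2 + 5·z -6.
The resulting polynomial has degree 2 and real coefficients as required.

p(z) = z^2 + 5·z -6.


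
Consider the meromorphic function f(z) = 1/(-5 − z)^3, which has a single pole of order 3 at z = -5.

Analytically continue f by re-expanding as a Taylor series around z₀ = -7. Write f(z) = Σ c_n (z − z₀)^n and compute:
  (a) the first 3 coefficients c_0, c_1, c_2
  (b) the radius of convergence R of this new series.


Let w = z − z₀, so z = z₀ + w.
Then -5 − z = -5 − (z₀ + w) = (-5 − z₀) − w = 2 − w.
f(z) = 1/(2 − w)^3 = (1/(2)^3) · (1 − w/(2))^{−3}.
By the binomial series (1−u)^{−3} = Σ_{n≥0} C(n+2, 2) u^n for |u|<1, with u = w/(2):
  c_n = C(n+2, 2) / (2)^(n+3).
  c_0 = 1/(2)^3 = 1/8.
  c_1 = 3/(2)^4 = 3/16.
  c_2 = 6/(2)^5 = 3/16.
The series is valid for |w/d| < 1, i.e. |z − z₀| < |d|.
Radius of convergence: R = |-5 − z₀| = |2| = 2 (distance from z₀ to the singularity z = -5).

c_0 = 1/8, c_1 = 3/16, c_2 = 3/16; R = 2.


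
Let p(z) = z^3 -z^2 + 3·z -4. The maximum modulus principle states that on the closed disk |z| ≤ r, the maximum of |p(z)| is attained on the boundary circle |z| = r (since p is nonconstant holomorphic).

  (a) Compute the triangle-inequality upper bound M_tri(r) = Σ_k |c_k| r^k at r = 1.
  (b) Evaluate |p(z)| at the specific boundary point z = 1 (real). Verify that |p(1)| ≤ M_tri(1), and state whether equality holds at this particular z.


Coefficients: c_0 = -4, c_1 = 3, c_2 = -1, c_3 = 1. Radius r = 1.
Part (a). Triangle bound: M_tri(r) = Σ_k |c_k| r^k
  = |-4|·1^0 + |3|·1^1 + |-1|·1^2 + |1|·1^3
  = 4 + 3 + 1 + 1 = 9.
This bounds M(r) := max_{|z|=r} |p(z)| from above; equality holds iff all terms c_k z^k can be made to align in phase at a single z on |z|=r.
Part (b). At z = 1 (real, on the circle |z| = r):
  p(1) = (-4)·1^0 + (3)·1^1 + (-1)·1^2 + (1)·1^3 = -1.
  |p(1)| = 1.
Check: |p(1)| = 1 ≤ 9 = M_tri(1). ✓ Equality does not hold at z = 1 (the coefficients have mixed signs, so the terms do not all align in phase there).

M_tri(1) = 9; |p(1)| = 1; equality at z=1: no.


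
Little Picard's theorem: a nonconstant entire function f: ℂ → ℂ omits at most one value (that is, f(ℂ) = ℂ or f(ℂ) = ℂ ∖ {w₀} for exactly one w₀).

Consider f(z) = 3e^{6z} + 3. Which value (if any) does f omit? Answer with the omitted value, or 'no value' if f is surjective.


Little Picard bounds the complement of f(ℂ) to at most one point.
e^{6z} is never zero on ℂ, so 3·e^{6z} takes every value in ℂ ∖ {0}. Adding 3 shifts the range to ℂ ∖ {3}. Thus f omits exactly the value 3.

Omitted value: 3.


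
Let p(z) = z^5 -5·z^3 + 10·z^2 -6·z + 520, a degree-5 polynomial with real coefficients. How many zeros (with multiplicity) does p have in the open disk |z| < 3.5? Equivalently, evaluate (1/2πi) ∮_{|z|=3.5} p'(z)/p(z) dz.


The zeros of p are: (3 + 2i), (3 - 2i), (-1 + 3i), (-1 - 3i), -4.
Their magnitudes are: 3.606, 3.606, 3.162, 3.162, 4.
Zeros with |z| < R = 3.5: (-1 + 3i), (-1 - 3i).
Count = 2.
By the argument principle, (1/2πi) ∮_{|z|=R} p'(z)/p(z) dz equals exactly this count.

Number of zeros inside |z| < 3.5: 2.


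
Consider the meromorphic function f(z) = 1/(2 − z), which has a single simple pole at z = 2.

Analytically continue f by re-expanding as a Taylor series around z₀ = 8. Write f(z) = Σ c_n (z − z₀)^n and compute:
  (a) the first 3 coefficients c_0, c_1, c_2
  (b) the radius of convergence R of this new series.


Let w = z − z₀, so z = z₀ + w.
Then 2 − z = 2 − (z₀ + w) = (2 − z₀) − w = -6 − w.
f(z) = 1/(-6 − w) = (1/(-6)) · 1/(1 − w/(-6)) = Σ_{n≥0} w^n / (-6)^(n+1).
So c_n = 1/(-6)^(n+1):
  c_0 = 1/(-6)^1 = -1/6.
  c_1 = 1/(-6)^2 = 1/36.
  c_2 = 1/(-6)^3 = -1/216.
The series is valid for |w/d| < 1, i.e. |z − z₀| < |d|.
Radius of convergence: R = |2 − z₀| = |-6| = 6 (distance from z₀ to the singularity z = 2).

c_0 = -1/6, c_1 = 1/36, c_2 = -1/216; R = 6.


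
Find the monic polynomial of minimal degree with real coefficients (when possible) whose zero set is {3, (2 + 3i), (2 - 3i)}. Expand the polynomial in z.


The polynomial is p(z) = ∏_{α ∈ S} (z − α), where S = {3, (2 + 3i), (2 - 3i)}.
Expanding the product yields: p(z) = z^3 -7·z^2 + 25·z -39.
Note conjugate pairs combine to real quadratics: (z − (2+3i))(z − (2−3i)) = z² − 4z + 13.
The resulting polynomial has degree 3 and real coefficients as required.

p(z) = z^3 -7·z^2 + 25·z -39.


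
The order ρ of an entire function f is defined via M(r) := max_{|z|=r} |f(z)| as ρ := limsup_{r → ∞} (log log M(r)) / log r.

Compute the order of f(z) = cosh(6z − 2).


cosh(w) is a linear combination of e^{iw} and e^{−iw} (or e^w, e^{−w} in the hyperbolic case), so |cosh(w)| ≤ e^{|w|}. With w = 6z − 2, |w| ≤ 6|z| + 2 = 6r + 2 on |z| = r, giving M(r) ≤ e^{6r + 2}, so ρ ≤ 1. On a suitable ray (z = it for sin/cos; z = t for sinh/cosh, t real → ∞), |cosh(6z − 2)| grows like e^{6|t|}/2, so ρ ≥ 1. Hence ρ = 1.
Therefore ρ = 1.

Order ρ = 1.


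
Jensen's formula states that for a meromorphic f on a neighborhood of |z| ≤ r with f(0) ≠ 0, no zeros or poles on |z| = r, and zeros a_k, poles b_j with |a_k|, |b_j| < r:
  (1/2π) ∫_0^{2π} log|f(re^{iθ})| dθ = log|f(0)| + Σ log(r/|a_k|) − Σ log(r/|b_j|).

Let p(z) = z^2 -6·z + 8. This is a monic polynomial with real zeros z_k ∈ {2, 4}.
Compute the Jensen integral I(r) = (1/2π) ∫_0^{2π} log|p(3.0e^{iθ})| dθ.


Zeros: 2, 4; r = 3.0.
Inside |z| < r: 2. Outside (|z| ≥ r): 4.
p(0) = 8, so log|p(0)| = log(8) = 2.0794.
Apply Jensen: I(r) = log|p(0)| + Σ_k log(r/|z_k|), summed over zeros inside |z| < r.
  log(r/|z_k|) for z_k = 2: log(3.0/2) = 0.4055
  Outside zeros (4) contribute nothing to the Jensen sum.
Sum over inside zeros: 0.4055.
I(r) = log|p(0)| + (inside sum) = 2.0794 + 0.4055 = 2.4849.
Note: since some zeros are outside |z| ≤ r, the simplified n·log(r) form does NOT apply — only the inside zeros contribute.

I(r) ≈ 2.4849.


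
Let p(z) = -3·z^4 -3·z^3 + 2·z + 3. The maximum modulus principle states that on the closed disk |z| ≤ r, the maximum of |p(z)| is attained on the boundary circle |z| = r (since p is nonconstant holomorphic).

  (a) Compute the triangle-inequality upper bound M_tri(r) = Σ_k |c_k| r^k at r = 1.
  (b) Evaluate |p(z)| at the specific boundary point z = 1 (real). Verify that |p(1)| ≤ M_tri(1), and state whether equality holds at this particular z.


Coefficients: c_0 = 3, c_1 = 2, c_2 = 0, c_3 = -3, c_4 = -3. Radius r = 1.
Part (a). Triangle bound: M_tri(r) = Σ_k |c_k| r^k
  = |3|·1^0 + |2|·1^1 + |0|·1^2 + |-3|·1^3 + |-3|·1^4
  = 3 + 2 + 0 + 3 + 3 = 11.
This bounds M(r) := max_{|z|=r} |p(z)| from above; equality holds iff all terms c_k z^k can be made to align in phase at a single z on |z|=r.
Part (b). At z = 1 (real, on the circle |z| = r):
  p(1) = (3)·1^0 + (2)·1^1 + (0)·1^2 + (-3)·1^3 + (-3)·1^4 = -1.
  |p(1)| = 1.
Check: |p(1)| = 1 ≤ 11 = M_tri(1). ✓ Equality does not hold at z = 1 (the coefficients have mixed signs, so the terms do not all align in phase there).

M_tri(1) = 11; |p(1)| = 1; equality at z=1: no.


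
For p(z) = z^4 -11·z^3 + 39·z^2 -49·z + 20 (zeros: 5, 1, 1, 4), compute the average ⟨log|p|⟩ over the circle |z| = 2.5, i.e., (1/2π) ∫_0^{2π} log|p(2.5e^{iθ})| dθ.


Zeros: 1, 1, 4, 5; r = 2.5.
Inside |z| < r: 1, 1. Outside (|z| ≥ r): 4, 5.
p(0) = 20, so log|p(0)| = log(20) = 2.9957.
Apply Jensen: I(r) = log|p(0)| + Σ_k log(r/|z_k|), summed over zeros inside |z| < r.
  log(r/|z_k|) for z_k = 1: log(2.5/1) = 0.9163
  log(r/|z_k|) for z_k = 1: log(2.5/1) = 0.9163
  Outside zeros (4, 5) contribute nothing to the Jensen sum.
Sum over inside zeros: 1.8326.
I(r) = log|p(0)| + (inside sum) = 2.9957 + 1.8326 = 4.8283.
Note: since some zeros are outside |z| ≤ r, the simplified n·log(r) form does NOT apply — only the inside zeros contribute.

I(r) ≈ 4.8283.


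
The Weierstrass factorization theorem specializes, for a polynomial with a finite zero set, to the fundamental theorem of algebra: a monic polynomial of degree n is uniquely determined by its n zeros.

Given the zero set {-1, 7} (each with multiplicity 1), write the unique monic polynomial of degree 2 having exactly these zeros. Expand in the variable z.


The polynomial is p(z) = ∏_{α ∈ S} (z − α), where S = {-1, 7}.
Expanding the product yields: p(z) = z^2 -6·z -7.
The resulting polynomial has degree 2 and real coefficients as required.

p(z) = z^2 -6·z -7.


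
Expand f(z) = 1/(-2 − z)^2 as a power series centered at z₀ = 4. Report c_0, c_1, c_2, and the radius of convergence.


Let w = z − z₀, so z = z₀ + w.
Then -2 − z = -2 − (z₀ + w) = (-2 − z₀) − w = -6 − w.
f(z) = 1/(-6 − w)^2 = (1/(-6)^2) · (1 − w/(-6))^{−2}.
By the binomial series (1−u)^{−2} = Σ_{n≥0} C(n+1, 1) u^n for |u|<1, with u = w/(-6):
  c_n = C(n+1, 1) / (-6)^(n+2).
  c_0 = 1/(-6)^2 = 1/36.
  c_1 = 2/(-6)^3 = -1/108.
  c_2 = 3/(-6)^4 = 1/432.
The series is valid for |w/d| < 1, i.e. |z − z₀| < |d|.
Radius of convergence: R = |-2 − z₀| = |-6| = 6 (distance from z₀ to the singularity z = -2).

c_0 = 1/36, c_1 = -1/108, c_2 = 1/432; R = 6.


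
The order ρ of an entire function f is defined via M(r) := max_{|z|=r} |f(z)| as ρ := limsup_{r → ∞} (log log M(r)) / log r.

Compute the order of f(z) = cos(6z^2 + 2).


Write cos(w) = (e^{iw} ± e^{−iw})/(2 or 2i), so |cos(w)| ≤ e^{|w|}. With w = 6z^2 + 2, |w| ≤ 6r^2 + 2 on |z|=r, giving M(r) ≤ e^{6r^2 + 2} and ρ ≤ 2. For the lower bound, choose z on |z|=r with 6z^2 purely imaginary of modulus 6r^2; then |cos(6z^2 + 2)| grows like e^{6r^2}/2, so ρ ≥ 2. Hence ρ = 2.
Therefore ρ = 2.

Order ρ = 2.


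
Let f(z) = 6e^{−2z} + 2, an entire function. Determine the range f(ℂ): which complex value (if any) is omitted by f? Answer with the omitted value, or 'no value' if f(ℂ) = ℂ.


Little Picard bounds the complement of f(ℂ) to at most one point.
e^{−2z} is never zero on ℂ, so 6·e^{−2z} takes every value in ℂ ∖ {0}. Adding 2 shifts the range to ℂ ∖ {2}. Thus f omits exactly the value 2.

Omitted value: 2.


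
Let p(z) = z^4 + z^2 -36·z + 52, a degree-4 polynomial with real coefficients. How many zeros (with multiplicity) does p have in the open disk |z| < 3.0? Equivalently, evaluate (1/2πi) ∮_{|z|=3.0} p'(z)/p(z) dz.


The zeros of p are: 2, 2, (-2 + 3i), (-2 - 3i).
Their magnitudes are: 2, 2, 3.606, 3.606.
Zeros with |z| < R = 3.0: 2, 2.
Count = 2.
By the argument principle, (1/2πi) ∮_{|z|=R} p'(z)/p(z) dz equals exactly this count.

Number of zeros inside |z| < 3.0: 2.


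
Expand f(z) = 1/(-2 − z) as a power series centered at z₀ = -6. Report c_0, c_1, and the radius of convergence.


Let w = z − z₀, so z = z₀ + w.
Then -2 − z = -2 − (z₀ + w) = (-2 − z₀) − w = 4 − w.
f(z) = 1/(4 − w) = (1/(4)) · 1/(1 − w/(4)) = Σ_{n≥0} w^n / (4)^(n+1).
So c_n = 1/(4)^(n+1):
  c_0 = 1/(4)^1 = 1/4.
  c_1 = 1/(4)^2 = 1/16.
The series is valid for |w/d| < 1, i.e. |z − z₀| < |d|.
Radius of convergence: R = |-2 − z₀| = |4| = 4 (distance from z₀ to the singularity z = -2).

c_0 = 1/4, c_1 = 1/16; R = 4.


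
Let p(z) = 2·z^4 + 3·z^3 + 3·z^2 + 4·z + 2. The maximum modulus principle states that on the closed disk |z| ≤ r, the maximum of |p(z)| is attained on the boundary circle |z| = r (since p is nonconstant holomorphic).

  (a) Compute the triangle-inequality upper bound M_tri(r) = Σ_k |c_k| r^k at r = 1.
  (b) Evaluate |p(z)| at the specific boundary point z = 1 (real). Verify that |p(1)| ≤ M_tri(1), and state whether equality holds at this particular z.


Coefficients: c_0 = 2, c_1 = 4, c_2 = 3, c_3 = 3, c_4 = 2. Radius r = 1.
Part (a). Triangle bound: M_tri(r) = Σ_k |c_k| r^k
  = |2|·1^0 + |4|·1^1 + |3|·1^2 + |3|·1^3 + |2|·1^4
  = 2 + 4 + 3 + 3 + 2 = 14.
This bounds M(r) := max_{|z|=r} |p(z)| from above; equality holds iff all terms c_k z^k can be made to align in phase at a single z on |z|=r.
Part (b). At z = 1 (real, on the circle |z| = r):
  p(1) = (2)·1^0 + (4)·1^1 + (3)·1^2 + (3)·1^3 + (2)·1^4 = 14.
  |p(1)| = 14.
Since all nonzero coefficients share the same sign, |p(1)| = 14 = M_tri(1); the triangle bound is attained at z = 1, so in fact M(r) = 14.

M_tri(1) = 14; |p(1)| = 14; equality at z=1: yes.


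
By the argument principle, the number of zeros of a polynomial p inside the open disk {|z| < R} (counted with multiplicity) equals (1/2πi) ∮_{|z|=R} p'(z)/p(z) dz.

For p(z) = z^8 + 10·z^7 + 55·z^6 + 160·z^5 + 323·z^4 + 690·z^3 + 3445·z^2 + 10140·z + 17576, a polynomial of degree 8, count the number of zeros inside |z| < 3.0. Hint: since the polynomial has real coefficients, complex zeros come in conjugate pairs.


The zeros of p are: (-2 + 3i), (-2 - 3i), (-3 + 2i), (-3 - 2i), (2 + 2i), (2 - 2i), (-2 + 3i), (-2 - 3i).
Their magnitudes are: 3.606, 3.606, 3.606, 3.606, 2.828, 2.828, 3.606, 3.606.
Zeros with |z| < R = 3.0: (2 + 2i), (2 - 2i).
Count = 2.
By the argument principle, (1/2πi) ∮_{|z|=R} p'(z)/p(z) dz equals exactly this count.

Number of zeros inside |z| < 3.0: 2.
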